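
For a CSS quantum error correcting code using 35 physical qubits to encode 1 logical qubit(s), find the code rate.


Code rate R = k/n
= 1/35
= 0.0286

0.0286


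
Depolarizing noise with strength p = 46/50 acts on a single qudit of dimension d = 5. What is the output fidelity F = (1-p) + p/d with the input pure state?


F = (1-p) + p/d
= (1 - 0.9200) + 0.9200/5
= 0.0800 + 0.1840
= 0.2640

0.2640


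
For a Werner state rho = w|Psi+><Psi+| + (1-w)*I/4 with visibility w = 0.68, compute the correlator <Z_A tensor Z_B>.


|Psi+> = (|01> + |10>)/sqrt(2)
For the pure Bell state, <Z_A Z_B> = -1 (Bell-state Pauli correlator).
The maximally-mixed part I/4 has tr(I/4 * P tensor P) = 0 for any traceless Pauli P.
So <Z_A Z_B>_rho = w * (-1) + (1 - w) * 0
= 0.68 * (-1)
= -0.6800

-0.6800


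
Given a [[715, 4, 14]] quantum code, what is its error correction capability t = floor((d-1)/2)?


Code parameters: [[715, 4, 14]], distance d = 14.
Number of correctable errors = floor((d-1)/2)
= floor((14 - 1)/2)
= floor(13/2)
= 6

6


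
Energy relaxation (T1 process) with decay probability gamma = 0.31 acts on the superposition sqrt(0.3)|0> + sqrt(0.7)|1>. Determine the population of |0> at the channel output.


For amplitude damping with parameter gamma on state sqrt(a)|0> + sqrt(b)|1>:
alpha^2 = 0.3, beta^2 = 0.7
P(|0>) = alpha^2 + gamma * beta^2
= 0.3 + 0.31 * 0.7
= 0.3 + 0.2170
= 0.5170

0.5170


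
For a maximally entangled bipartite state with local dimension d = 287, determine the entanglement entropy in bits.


For a maximally entangled state in d x d:
S = log2(d) = log2(287)
= 8.1649

8.1649


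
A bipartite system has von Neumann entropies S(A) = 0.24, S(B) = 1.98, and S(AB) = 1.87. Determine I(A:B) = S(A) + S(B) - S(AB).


I(A:B) = S(A) + S(B) - S(AB)
= 0.24 + 1.98 - 1.87
= 0.3500

0.3500


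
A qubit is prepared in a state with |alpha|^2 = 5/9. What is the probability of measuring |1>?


|alpha|^2 = 5/9 = 0.5556
|beta|^2 = 1 - 5/9 = 4/9 = 0.4444
P(|1>) = |beta|^2 = 0.4444

0.4444


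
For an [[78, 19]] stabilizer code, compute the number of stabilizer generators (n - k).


For an [[n,k]] stabilizer code:
Number of stabilizer generators = n - k
= 78 - 19
= 59

59


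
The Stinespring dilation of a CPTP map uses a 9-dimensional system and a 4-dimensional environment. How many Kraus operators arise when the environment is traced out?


Tracing out the environment in an orthonormal basis {|i>_E} gives Kraus operators K_i = <i|_E U |0>_E.
Number of Kraus operators = dim(H_env) = d_env
= 4

4


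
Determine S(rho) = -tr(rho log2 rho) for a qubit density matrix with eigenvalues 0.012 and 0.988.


S = -p*log2(p) - (1-p)*log2(1-p)
p = 0.0120, 1-p = 0.9880
= -0.0120 * log2(0.0120) - 0.9880 * log2(0.9880)
= -(-0.0766) - (-0.0172)
= 0.0938

0.0938


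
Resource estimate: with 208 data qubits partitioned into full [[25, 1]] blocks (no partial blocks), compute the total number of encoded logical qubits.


Each code block uses 25 physical qubits for 1 logical qubit(s).
Number of complete blocks = floor(208 / 25) = 8
Logical qubits = 8 * 1
= 8

8


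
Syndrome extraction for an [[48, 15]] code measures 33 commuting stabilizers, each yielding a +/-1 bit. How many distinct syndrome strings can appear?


Each stabilizer generator gives a binary (+1 or -1) measurement outcome.
With 33 independent generators:
Total syndromes = 2^33
= 8589934592

8589934592


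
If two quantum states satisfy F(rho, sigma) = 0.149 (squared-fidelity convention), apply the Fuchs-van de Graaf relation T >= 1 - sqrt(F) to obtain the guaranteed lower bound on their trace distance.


Fuchs-van de Graaf (squared-fidelity convention): 1 - sqrt(F) <= T <= sqrt(1 - F).
Lower bound: T >= 1 - sqrt(F)
sqrt(F) = sqrt(0.149) = 0.3860
T >= 1 - 0.3860
T >= 0.6140

0.6140


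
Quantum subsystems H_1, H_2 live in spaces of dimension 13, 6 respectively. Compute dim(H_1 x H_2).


dim(H_1 x H_2) = 13 * 6
= 78

78


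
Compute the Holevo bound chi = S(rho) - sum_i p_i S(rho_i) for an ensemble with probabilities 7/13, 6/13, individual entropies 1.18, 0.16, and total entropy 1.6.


chi = S(rho) - sum_i p_i * S(rho_i)
Weighted entropy = 7/13 * 1.18 + 6/13 * 0.16
= 0.7092
chi = 1.6 - 0.7092
= 0.8908

0.8908


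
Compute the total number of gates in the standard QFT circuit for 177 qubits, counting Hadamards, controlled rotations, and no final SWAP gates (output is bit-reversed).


Hadamard gates: 177
Controlled rotations: n*(n-1)/2 = 177*176/2 = 15576
SWAP gates: 0 (omitted)
Total = 177 + 15576
= 15753

15753


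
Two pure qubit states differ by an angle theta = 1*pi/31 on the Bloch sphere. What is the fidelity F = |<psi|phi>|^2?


For states separated by angle theta on Bloch sphere:
F = cos^2(theta/2)
theta = 1*pi/31 = 0.1013
theta/2 = 0.0507
cos(theta/2) = 0.9987
F = 0.9974

0.9974


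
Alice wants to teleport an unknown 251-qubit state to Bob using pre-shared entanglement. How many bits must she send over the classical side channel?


Quantum teleportation requires 2 classical bits per qubit teleported.
251 qubit(s) -> 2 * 251 = 502 classical bits

502


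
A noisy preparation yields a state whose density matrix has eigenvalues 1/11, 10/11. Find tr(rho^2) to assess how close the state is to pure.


tr(rho^2) = sum of eigenvalues squared
= (1/11)^2 + (10/11)^2
= (1 + 100) / 121
= 101/121
= 0.8347

0.8347


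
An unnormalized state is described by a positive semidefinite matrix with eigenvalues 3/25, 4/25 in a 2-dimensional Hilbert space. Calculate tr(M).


tr(M) = sum of eigenvalues
= 3/25 + 4/25
= 7/25
= 0.2800

0.2800


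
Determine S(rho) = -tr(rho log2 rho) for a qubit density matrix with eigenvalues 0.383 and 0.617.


S = -p*log2(p) - (1-p)*log2(1-p)
p = 0.3830, 1-p = 0.6170
= -0.3830 * log2(0.3830) - 0.6170 * log2(0.6170)
= -(-0.5303) - (-0.4298)
= 0.9601

0.9601


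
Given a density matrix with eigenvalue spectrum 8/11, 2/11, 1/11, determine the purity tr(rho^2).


tr(rho^2) = sum of eigenvalues squared
= (8/11)^2 + (2/11)^2 + (1/11)^2
= (64 + 4 + 1) / 121
= 69/121
= 0.5702

0.5702


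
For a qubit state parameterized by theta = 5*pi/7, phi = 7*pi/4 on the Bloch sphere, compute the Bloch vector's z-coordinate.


theta = 2.2440, phi = 5.4978
r_z = cos(theta) = -0.6235

-0.6235


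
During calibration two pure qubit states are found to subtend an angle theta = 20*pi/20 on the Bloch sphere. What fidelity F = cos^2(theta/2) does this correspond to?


For states separated by angle theta on Bloch sphere:
F = cos^2(theta/2)
theta = 20*pi/20 = 3.1416
theta/2 = 1.5708
cos(theta/2) = 0.0000
F = 0.0000

0.0000


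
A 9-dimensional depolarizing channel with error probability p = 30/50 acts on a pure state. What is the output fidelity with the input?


F = (1-p) + p/d
= (1 - 0.6000) + 0.6000/9
= 0.4000 + 0.0667
= 0.4667

0.4667


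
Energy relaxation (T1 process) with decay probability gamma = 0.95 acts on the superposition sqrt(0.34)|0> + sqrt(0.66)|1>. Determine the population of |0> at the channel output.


For amplitude damping with parameter gamma on state sqrt(a)|0> + sqrt(b)|1>:
alpha^2 = 0.34, beta^2 = 0.66
P(|0>) = alpha^2 + gamma * beta^2
= 0.34 + 0.95 * 0.66
= 0.34 + 0.6270
= 0.9670

0.9670


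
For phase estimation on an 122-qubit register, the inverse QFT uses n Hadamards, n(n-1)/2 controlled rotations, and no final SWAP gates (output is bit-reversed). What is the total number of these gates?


Hadamard gates: 122
Controlled rotations: n*(n-1)/2 = 122*121/2 = 7381
SWAP gates: 0 (omitted)
Total = 122 + 7381
= 7503

7503


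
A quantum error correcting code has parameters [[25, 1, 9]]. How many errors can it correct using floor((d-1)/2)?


Code parameters: [[25, 1, 9]], distance d = 9.
Number of correctable errors = floor((d-1)/2)
= floor((9 - 1)/2)
= floor(8/2)
= 4

4


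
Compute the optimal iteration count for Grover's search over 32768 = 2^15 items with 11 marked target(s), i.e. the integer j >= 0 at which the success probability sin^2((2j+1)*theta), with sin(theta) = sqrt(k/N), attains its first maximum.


After j Grover iterations the success probability is P(j) = sin^2((2j+1)*theta), where sin(theta) = sqrt(k/N).
N = 2^15 = 32768, k = 11
sin(theta) = sqrt(k/N) = 0.01832193656
theta = arcsin(sqrt(k/N)) = 0.01832296181 rad
P(j) reaches its first maximum when (2j+1)*theta is as close as possible to pi/2, i.e. j = round(pi/(4*theta) - 1/2).
pi/(4*theta) - 1/2 = 42.3641
(For comparison, the common estimate pi/4 * sqrt(N/k) = 42.8665; the exact maximiser is used here.)
Optimal iterations = 42

42


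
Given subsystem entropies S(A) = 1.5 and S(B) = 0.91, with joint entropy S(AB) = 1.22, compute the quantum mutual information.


I(A:B) = S(A) + S(B) - S(AB)
= 1.5 + 0.91 - 1.22
= 1.1900

1.1900


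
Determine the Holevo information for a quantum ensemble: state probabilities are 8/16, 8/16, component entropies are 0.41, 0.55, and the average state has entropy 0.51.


chi = S(rho) - sum_i p_i * S(rho_i)
Weighted entropy = 8/16 * 0.41 + 8/16 * 0.55
= 0.4800
chi = 0.51 - 0.4800
= 0.0300

0.0300


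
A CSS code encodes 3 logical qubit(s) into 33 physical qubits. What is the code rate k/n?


Code rate R = k/n
= 3/33
= 0.0909

0.0909


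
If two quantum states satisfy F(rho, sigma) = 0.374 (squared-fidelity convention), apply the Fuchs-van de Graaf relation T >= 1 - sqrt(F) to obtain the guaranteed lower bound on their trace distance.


Fuchs-van de Graaf (squared-fidelity convention): 1 - sqrt(F) <= T <= sqrt(1 - F).
Lower bound: T >= 1 - sqrt(F)
sqrt(F) = sqrt(0.374) = 0.6116
T >= 1 - 0.6116
T >= 0.3884

0.3884


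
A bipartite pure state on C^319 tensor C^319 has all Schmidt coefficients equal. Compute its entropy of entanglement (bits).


For a maximally entangled state in d x d:
S = log2(d) = log2(319)
= 8.3174

8.3174


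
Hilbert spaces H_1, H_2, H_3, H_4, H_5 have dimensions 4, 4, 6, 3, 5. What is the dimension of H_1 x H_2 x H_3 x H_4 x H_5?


dim(H_1 x H_2 x H_3 x H_4 x H_5) = 4 * 4 * 6 * 3 * 5
= 16 * 6 * 3 * 5
= 96 * 3 * 5
= 288 * 5
= 1440

1440


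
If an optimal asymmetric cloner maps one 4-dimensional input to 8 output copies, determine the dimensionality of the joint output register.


Output space = H^(tensor 8) where dim(H) = 4
dim = 4^8
= 16 (after 2 factors)
= 64 (after 3 factors)
= 256 (after 4 factors)
= 1024 (after 5 factors)
= 4096 (after 6 factors)
= 16384 (after 7 factors)
= 65536 (after 8 factors)
= 65536

65536


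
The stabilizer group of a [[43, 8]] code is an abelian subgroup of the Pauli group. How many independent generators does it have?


For an [[n,k]] stabilizer code:
Number of stabilizer generators = n - k
= 43 - 8
= 35

35


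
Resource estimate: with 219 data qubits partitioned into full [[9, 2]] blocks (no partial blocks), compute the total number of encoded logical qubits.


Each code block uses 9 physical qubits for 2 logical qubit(s).
Number of complete blocks = floor(219 / 9) = 24
Logical qubits = 24 * 2
= 48

48


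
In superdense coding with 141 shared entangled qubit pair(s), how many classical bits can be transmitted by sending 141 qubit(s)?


Superdense coding allows 2 classical bits per shared entangled pair.
141 pair(s) -> 2 * 141 = 282 classical bits

282


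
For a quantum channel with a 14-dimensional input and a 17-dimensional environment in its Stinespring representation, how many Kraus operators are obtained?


Tracing out the environment in an orthonormal basis {|i>_E} gives Kraus operators K_i = <i|_E U |0>_E.
Number of Kraus operators = dim(H_env) = d_env
= 17

17


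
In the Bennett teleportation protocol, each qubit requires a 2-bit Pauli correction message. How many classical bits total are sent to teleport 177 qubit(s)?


Quantum teleportation requires 2 classical bits per qubit teleported.
177 qubit(s) -> 2 * 177 = 354 classical bits

354


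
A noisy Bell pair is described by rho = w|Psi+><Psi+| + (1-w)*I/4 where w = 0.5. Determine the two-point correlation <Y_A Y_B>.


|Psi+> = (|01> + |10>)/sqrt(2)
For the pure Bell state, <Y_A Y_B> = +1 (Bell-state Pauli correlator).
The maximally-mixed part I/4 has tr(I/4 * P tensor P) = 0 for any traceless Pauli P.
So <Y_A Y_B>_rho = w * (+1) + (1 - w) * 0
= 0.5 * (+1)
= 0.5000

0.5000


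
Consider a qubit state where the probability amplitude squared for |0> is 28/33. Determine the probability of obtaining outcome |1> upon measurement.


|alpha|^2 = 28/33 = 0.8485
|beta|^2 = 1 - 28/33 = 5/33 = 0.1515
P(|1>) = |beta|^2 = 0.1515

0.1515


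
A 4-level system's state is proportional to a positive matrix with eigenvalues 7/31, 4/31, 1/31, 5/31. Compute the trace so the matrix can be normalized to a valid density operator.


tr(M) = sum of eigenvalues
= 7/31 + 4/31 + 1/31 + 5/31
= 17/31
= 0.5484

0.5484


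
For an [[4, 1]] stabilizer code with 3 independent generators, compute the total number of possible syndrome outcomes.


Each stabilizer generator gives a binary (+1 or -1) measurement outcome.
With 3 independent generators:
Total syndromes = 2^3
= 8

8


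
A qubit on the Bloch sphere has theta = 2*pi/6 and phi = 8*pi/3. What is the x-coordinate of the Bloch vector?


theta = 1.0472, phi = 8.3776
r_x = sin(theta)*cos(phi) = 0.8660 * -0.5000
r_x = -0.4330

-0.4330


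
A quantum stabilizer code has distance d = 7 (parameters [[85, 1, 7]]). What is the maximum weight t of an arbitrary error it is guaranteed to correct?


Code parameters: [[85, 1, 7]], distance d = 7.
Number of correctable errors = floor((d-1)/2)
= floor((7 - 1)/2)
= floor(6/2)
= 3

3


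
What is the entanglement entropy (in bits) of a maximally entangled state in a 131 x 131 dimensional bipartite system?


For a maximally entangled state in d x d:
S = log2(d) = log2(131)
= 7.0334

7.0334


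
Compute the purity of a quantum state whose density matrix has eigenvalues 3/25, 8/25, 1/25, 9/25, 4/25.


tr(rho^2) = sum of eigenvalues squared
= (3/25)^2 + (8/25)^2 + (1/25)^2 + (9/25)^2 + (4/25)^2
= (9 + 64 + 1 + 81 + 16) / 625
= 171/625
= 0.2736

0.2736


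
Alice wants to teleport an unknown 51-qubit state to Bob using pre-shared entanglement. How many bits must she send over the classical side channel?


Quantum teleportation requires 2 classical bits per qubit teleported.
51 qubit(s) -> 2 * 51 = 102 classical bits

102


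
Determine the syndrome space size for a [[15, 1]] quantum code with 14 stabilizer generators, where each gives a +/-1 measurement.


Each stabilizer generator gives a binary (+1 or -1) measurement outcome.
With 14 independent generators:
Total syndromes = 2^14
= 16384

16384


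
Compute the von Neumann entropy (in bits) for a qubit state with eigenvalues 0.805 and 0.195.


S = -p*log2(p) - (1-p)*log2(1-p)
p = 0.8050, 1-p = 0.1950
= -0.8050 * log2(0.8050) - 0.1950 * log2(0.1950)
= -(-0.2519) - (-0.4599)
= 0.7118

0.7118


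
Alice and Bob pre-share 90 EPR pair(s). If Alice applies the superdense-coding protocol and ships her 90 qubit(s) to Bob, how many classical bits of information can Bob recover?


Superdense coding allows 2 classical bits per shared entangled pair.
90 pair(s) -> 2 * 90 = 180 classical bits

180


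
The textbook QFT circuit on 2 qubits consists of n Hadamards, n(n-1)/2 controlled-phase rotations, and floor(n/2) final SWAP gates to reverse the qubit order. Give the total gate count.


Hadamard gates: 2
Controlled rotations: n*(n-1)/2 = 2*1/2 = 1
SWAP gates: floor(n/2) = floor(2/2) = 1
Total = 2 + 1 + 1
= 4

4


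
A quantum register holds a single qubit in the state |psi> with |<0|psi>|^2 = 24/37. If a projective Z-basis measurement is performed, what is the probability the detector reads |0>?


|alpha|^2 = 24/37 = 0.6486
|beta|^2 = 1 - 24/37 = 13/37 = 0.3514
P(|0>) = |alpha|^2 = 0.6486

0.6486


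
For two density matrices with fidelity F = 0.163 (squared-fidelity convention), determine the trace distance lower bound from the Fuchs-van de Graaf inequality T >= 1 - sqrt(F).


Fuchs-van de Graaf (squared-fidelity convention): 1 - sqrt(F) <= T <= sqrt(1 - F).
Lower bound: T >= 1 - sqrt(F)
sqrt(F) = sqrt(0.163) = 0.4037
T >= 1 - 0.4037
T >= 0.5963

0.5963


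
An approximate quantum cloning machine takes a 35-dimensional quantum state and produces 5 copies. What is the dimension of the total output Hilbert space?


Output space = H^(tensor 5) where dim(H) = 35
dim = 35^5
= 1225 (after 2 factors)
= 42875 (after 3 factors)
= 1500625 (after 4 factors)
= 52521875 (after 5 factors)
= 52521875

52521875


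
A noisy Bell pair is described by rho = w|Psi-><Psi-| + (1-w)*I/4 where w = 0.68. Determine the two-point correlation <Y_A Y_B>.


|Psi-> = (|01> - |10>)/sqrt(2)
For the pure Bell state, <Y_A Y_B> = -1 (Bell-state Pauli correlator).
The maximally-mixed part I/4 has tr(I/4 * P tensor P) = 0 for any traceless Pauli P.
So <Y_A Y_B>_rho = w * (-1) + (1 - w) * 0
= 0.68 * (-1)
= -0.6800

-0.6800


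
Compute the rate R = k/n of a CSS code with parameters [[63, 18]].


Code rate R = k/n
= 18/63
= 0.2857

0.2857


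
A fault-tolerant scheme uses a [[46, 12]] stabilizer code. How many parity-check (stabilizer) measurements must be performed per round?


For an [[n,k]] stabilizer code:
Number of stabilizer generators = n - k
= 46 - 12
= 34

34


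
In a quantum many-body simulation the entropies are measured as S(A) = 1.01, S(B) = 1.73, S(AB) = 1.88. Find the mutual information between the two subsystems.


I(A:B) = S(A) + S(B) - S(AB)
= 1.01 + 1.73 - 1.88
= 0.8600

0.8600


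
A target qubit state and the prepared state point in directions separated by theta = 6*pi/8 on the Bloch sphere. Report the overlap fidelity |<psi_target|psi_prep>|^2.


For states separated by angle theta on Bloch sphere:
F = cos^2(theta/2)
theta = 6*pi/8 = 2.3562
theta/2 = 1.1781
cos(theta/2) = 0.3827
F = 0.1464

0.1464


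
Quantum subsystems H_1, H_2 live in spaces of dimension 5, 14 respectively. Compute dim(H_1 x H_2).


dim(H_1 x H_2) = 5 * 14
= 70

70


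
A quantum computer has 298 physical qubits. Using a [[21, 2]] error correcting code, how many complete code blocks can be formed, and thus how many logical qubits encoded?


Each code block uses 21 physical qubits for 2 logical qubit(s).
Number of complete blocks = floor(298 / 21) = 14
Logical qubits = 14 * 2
= 28

28


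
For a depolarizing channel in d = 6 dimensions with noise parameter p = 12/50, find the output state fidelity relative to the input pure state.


F = (1-p) + p/d
= (1 - 0.2400) + 0.2400/6
= 0.7600 + 0.0400
= 0.8000

0.8000


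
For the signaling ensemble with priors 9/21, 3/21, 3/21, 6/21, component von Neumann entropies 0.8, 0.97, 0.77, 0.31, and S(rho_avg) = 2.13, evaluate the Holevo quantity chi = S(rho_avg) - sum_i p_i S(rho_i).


chi = S(rho) - sum_i p_i * S(rho_i)
Weighted entropy = 9/21 * 0.8 + 3/21 * 0.97 + 3/21 * 0.77 + 6/21 * 0.31
= 0.6800
chi = 2.13 - 0.6800
= 1.4500

1.4500


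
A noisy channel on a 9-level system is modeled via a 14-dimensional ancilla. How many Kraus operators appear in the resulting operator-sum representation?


Tracing out the environment in an orthonormal basis {|i>_E} gives Kraus operators K_i = <i|_E U |0>_E.
Number of Kraus operators = dim(H_env) = d_env
= 14

14


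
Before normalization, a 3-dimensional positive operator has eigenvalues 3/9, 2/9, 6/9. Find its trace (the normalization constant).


tr(M) = sum of eigenvalues
= 3/9 + 2/9 + 6/9
= 11/9
= 1.2222

1.2222


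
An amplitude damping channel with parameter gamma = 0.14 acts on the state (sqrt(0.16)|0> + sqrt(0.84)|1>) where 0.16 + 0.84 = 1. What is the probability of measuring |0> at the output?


For amplitude damping with parameter gamma on state sqrt(a)|0> + sqrt(b)|1>:
alpha^2 = 0.16, beta^2 = 0.84
P(|0>) = alpha^2 + gamma * beta^2
= 0.16 + 0.14 * 0.84
= 0.16 + 0.1176
= 0.2776

0.2776


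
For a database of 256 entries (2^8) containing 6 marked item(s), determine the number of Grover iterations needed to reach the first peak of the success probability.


After j Grover iterations the success probability is P(j) = sin^2((2j+1)*theta), where sin(theta) = sqrt(k/N).
N = 2^8 = 256, k = 6
sin(theta) = sqrt(k/N) = 0.1530931089
theta = arcsin(sqrt(k/N)) = 0.1536975255 rad
P(j) reaches its first maximum when (2j+1)*theta is as close as possible to pi/2, i.e. j = round(pi/(4*theta) - 1/2).
pi/(4*theta) - 1/2 = 4.6100
(For comparison, the common estimate pi/4 * sqrt(N/k) = 5.1302; the exact maximiser is used here.)
Optimal iterations = 5

5


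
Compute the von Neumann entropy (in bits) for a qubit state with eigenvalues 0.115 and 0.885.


S = -p*log2(p) - (1-p)*log2(1-p)
p = 0.1150, 1-p = 0.8850
= -0.1150 * log2(0.1150) - 0.8850 * log2(0.8850)
= -(-0.3588) - (-0.1560)
= 0.5148

0.5148


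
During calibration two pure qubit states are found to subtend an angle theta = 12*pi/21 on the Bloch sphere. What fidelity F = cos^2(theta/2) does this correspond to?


For states separated by angle theta on Bloch sphere:
F = cos^2(theta/2)
theta = 12*pi/21 = 1.7952
theta/2 = 0.8976
cos(theta/2) = 0.6235
F = 0.3887

0.3887


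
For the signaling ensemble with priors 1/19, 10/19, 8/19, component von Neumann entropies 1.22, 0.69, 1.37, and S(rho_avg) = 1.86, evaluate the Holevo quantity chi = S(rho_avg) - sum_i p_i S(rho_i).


chi = S(rho) - sum_i p_i * S(rho_i)
Weighted entropy = 1/19 * 1.22 + 10/19 * 0.69 + 8/19 * 1.37
= 1.0042
chi = 1.86 - 1.0042
= 0.8558

0.8558


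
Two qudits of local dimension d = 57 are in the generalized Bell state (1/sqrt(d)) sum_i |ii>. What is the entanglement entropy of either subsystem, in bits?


For a maximally entangled state in d x d:
S = log2(d) = log2(57)
= 5.8329

5.8329


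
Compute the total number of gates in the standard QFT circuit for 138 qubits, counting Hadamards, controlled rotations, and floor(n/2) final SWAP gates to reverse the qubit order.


Hadamard gates: 138
Controlled rotations: n*(n-1)/2 = 138*137/2 = 9453
SWAP gates: floor(n/2) = floor(138/2) = 69
Total = 138 + 9453 + 69
= 9660

9660


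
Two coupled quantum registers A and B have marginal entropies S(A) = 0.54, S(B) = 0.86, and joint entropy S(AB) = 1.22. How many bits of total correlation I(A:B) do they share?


I(A:B) = S(A) + S(B) - S(AB)
= 0.54 + 0.86 - 1.22
= 0.1800

0.1800


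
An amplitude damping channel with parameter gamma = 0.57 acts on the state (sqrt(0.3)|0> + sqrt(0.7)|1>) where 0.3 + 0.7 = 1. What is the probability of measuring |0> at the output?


For amplitude damping with parameter gamma on state sqrt(a)|0> + sqrt(b)|1>:
alpha^2 = 0.3, beta^2 = 0.7
P(|0>) = alpha^2 + gamma * beta^2
= 0.3 + 0.57 * 0.7
= 0.3 + 0.3990
= 0.6990

0.6990


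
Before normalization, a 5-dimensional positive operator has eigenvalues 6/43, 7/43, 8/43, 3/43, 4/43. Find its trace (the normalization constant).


tr(M) = sum of eigenvalues
= 6/43 + 7/43 + 8/43 + 3/43 + 4/43
= 28/43
= 0.6512

0.6512


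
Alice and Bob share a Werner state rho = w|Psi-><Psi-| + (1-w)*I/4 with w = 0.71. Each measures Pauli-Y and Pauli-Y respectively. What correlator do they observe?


|Psi-> = (|01> - |10>)/sqrt(2)
For the pure Bell state, <Y_A Y_B> = -1 (Bell-state Pauli correlator).
The maximally-mixed part I/4 has tr(I/4 * P tensor P) = 0 for any traceless Pauli P.
So <Y_A Y_B>_rho = w * (-1) + (1 - w) * 0
= 0.71 * (-1)
= -0.7100

-0.7100


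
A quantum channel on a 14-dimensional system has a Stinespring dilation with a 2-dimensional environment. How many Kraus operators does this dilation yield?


Tracing out the environment in an orthonormal basis {|i>_E} gives Kraus operators K_i = <i|_E U |0>_E.
Number of Kraus operators = dim(H_env) = d_env
= 2

2


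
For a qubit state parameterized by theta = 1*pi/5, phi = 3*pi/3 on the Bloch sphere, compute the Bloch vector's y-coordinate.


theta = 0.6283, phi = 3.1416
r_y = sin(theta)*sin(phi) = 0.5878 * 0.0000
r_y = 0.0000

0.0000


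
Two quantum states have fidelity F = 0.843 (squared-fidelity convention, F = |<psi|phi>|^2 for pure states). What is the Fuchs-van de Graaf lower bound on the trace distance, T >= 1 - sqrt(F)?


Fuchs-van de Graaf (squared-fidelity convention): 1 - sqrt(F) <= T <= sqrt(1 - F).
Lower bound: T >= 1 - sqrt(F)
sqrt(F) = sqrt(0.843) = 0.9182
T >= 1 - 0.9182
T >= 0.0818

0.0818


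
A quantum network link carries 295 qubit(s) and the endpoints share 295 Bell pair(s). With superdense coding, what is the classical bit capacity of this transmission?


Superdense coding allows 2 classical bits per shared entangled pair.
295 pair(s) -> 2 * 295 = 590 classical bits

590


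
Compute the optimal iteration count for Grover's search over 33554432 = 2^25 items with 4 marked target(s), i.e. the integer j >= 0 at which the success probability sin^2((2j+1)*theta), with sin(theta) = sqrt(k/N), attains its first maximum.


After j Grover iterations the success probability is P(j) = sin^2((2j+1)*theta), where sin(theta) = sqrt(k/N).
N = 2^25 = 33554432, k = 4
sin(theta) = sqrt(k/N) = 0.000345266983
theta = arcsin(sqrt(k/N)) = 0.0003452669899 rad
P(j) reaches its first maximum when (2j+1)*theta is as close as possible to pi/2, i.e. j = round(pi/(4*theta) - 1/2).
pi/(4*theta) - 1/2 = 2274.2560
(For comparison, the common estimate pi/4 * sqrt(N/k) = 2274.7561; the exact maximiser is used here.)
Optimal iterations = 2274

2274


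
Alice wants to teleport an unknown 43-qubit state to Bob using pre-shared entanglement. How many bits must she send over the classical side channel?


Quantum teleportation requires 2 classical bits per qubit teleported.
43 qubit(s) -> 2 * 43 = 86 classical bits

86


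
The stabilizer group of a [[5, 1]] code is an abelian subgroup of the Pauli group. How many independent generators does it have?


For an [[n,k]] stabilizer code:
Number of stabilizer generators = n - k
= 5 - 1
= 4

4


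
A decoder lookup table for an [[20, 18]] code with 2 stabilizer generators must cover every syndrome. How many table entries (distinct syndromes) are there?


Each stabilizer generator gives a binary (+1 or -1) measurement outcome.
With 2 independent generators:
Total syndromes = 2^2
= 4

4


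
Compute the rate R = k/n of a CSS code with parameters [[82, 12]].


Code rate R = k/n
= 12/82
= 0.1463

0.1463


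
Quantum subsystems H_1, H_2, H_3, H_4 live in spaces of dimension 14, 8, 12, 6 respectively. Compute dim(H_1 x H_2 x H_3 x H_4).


dim(H_1 x H_2 x H_3 x H_4) = 14 * 8 * 12 * 6
= 112 * 12 * 6
= 1344 * 6
= 8064

8064


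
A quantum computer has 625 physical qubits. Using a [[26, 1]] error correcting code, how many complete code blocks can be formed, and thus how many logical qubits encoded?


Each code block uses 26 physical qubits for 1 logical qubit(s).
Number of complete blocks = floor(625 / 26) = 24
Logical qubits = 24 * 1
= 24

24


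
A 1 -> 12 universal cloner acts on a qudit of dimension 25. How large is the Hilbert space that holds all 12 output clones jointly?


Output space = H^(tensor 12) where dim(H) = 25
dim = 25^12
= 625 (after 2 factors)
= 15625 (after 3 factors)
= 390625 (after 4 factors)
= 9765625 (after 5 factors)
= 244140625 (after 6 factors)
= 6103515625 (after 7 factors)
= 152587890625 (after 8 factors)
= 3814697265625 (after 9 factors)
= 95367431640625 (after 10 factors)
= 2384185791015625 (after 11 factors)
= 59604644775390625 (after 12 factors)
= 59604644775390625

59604644775390625


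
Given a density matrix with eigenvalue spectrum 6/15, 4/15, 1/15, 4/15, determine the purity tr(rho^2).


tr(rho^2) = sum of eigenvalues squared
= (6/15)^2 + (4/15)^2 + (1/15)^2 + (4/15)^2
= (36 + 16 + 1 + 16) / 225
= 69/225
= 0.3067

0.3067


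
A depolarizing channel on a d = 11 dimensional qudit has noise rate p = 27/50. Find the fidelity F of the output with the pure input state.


F = (1-p) + p/d
= (1 - 0.5400) + 0.5400/11
= 0.4600 + 0.0491
= 0.5091

0.5091


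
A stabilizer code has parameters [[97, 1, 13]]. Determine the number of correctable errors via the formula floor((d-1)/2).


Code parameters: [[97, 1, 13]], distance d = 13.
Number of correctable errors = floor((d-1)/2)
= floor((13 - 1)/2)
= floor(12/2)
= 6

6


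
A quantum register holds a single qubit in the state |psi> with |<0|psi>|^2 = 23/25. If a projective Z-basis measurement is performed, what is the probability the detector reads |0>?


|alpha|^2 = 23/25 = 0.9200
|beta|^2 = 1 - 23/25 = 2/25 = 0.0800
P(|0>) = |alpha|^2 = 0.9200

0.9200


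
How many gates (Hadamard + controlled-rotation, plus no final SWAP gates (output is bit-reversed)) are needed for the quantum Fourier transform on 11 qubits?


Hadamard gates: 11
Controlled rotations: n*(n-1)/2 = 11*10/2 = 55
SWAP gates: 0 (omitted)
Total = 11 + 55
= 66

66


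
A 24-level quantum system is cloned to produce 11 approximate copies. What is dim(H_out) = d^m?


Output space = H^(tensor 11) where dim(H) = 24
dim = 24^11
= 576 (after 2 factors)
= 13824 (after 3 factors)
= 331776 (after 4 factors)
= 7962624 (after 5 factors)
= 191102976 (after 6 factors)
= 4586471424 (after 7 factors)
= 110075314176 (after 8 factors)
= 2641807540224 (after 9 factors)
= 63403380965376 (after 10 factors)
= 1521681143169024 (after 11 factors)
= 1521681143169024

1521681143169024


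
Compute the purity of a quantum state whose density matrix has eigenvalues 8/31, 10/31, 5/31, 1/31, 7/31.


tr(rho^2) = sum of eigenvalues squared
= (8/31)^2 + (10/31)^2 + (5/31)^2 + (1/31)^2 + (7/31)^2
= (64 + 100 + 25 + 1 + 49) / 961
= 239/961
= 0.2487

0.2487


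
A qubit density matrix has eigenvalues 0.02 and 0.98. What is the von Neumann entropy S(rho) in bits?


S = -p*log2(p) - (1-p)*log2(1-p)
p = 0.0200, 1-p = 0.9800
= -0.0200 * log2(0.0200) - 0.9800 * log2(0.9800)
= -(-0.1129) - (-0.0286)
= 0.1414

0.1414


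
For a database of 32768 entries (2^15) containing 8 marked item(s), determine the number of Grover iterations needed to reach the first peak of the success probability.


After j Grover iterations the success probability is P(j) = sin^2((2j+1)*theta), where sin(theta) = sqrt(k/N).
N = 2^15 = 32768, k = 8
sin(theta) = sqrt(k/N) = 0.015625
theta = arcsin(sqrt(k/N)) = 0.01562563585 rad
P(j) reaches its first maximum when (2j+1)*theta is as close as possible to pi/2, i.e. j = round(pi/(4*theta) - 1/2).
pi/(4*theta) - 1/2 = 49.7634
(For comparison, the common estimate pi/4 * sqrt(N/k) = 50.2655; the exact maximiser is used here.)
Optimal iterations = 50

50


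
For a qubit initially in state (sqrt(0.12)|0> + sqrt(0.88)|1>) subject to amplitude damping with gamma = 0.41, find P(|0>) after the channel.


For amplitude damping with parameter gamma on state sqrt(a)|0> + sqrt(b)|1>:
alpha^2 = 0.12, beta^2 = 0.88
P(|0>) = alpha^2 + gamma * beta^2
= 0.12 + 0.41 * 0.88
= 0.12 + 0.3608
= 0.4808

0.4808


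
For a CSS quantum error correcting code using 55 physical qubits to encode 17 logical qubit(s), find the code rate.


Code rate R = k/n
= 17/55
= 0.3091

0.3091


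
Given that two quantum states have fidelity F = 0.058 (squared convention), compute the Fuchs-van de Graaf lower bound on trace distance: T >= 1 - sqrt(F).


Fuchs-van de Graaf (squared-fidelity convention): 1 - sqrt(F) <= T <= sqrt(1 - F).
Lower bound: T >= 1 - sqrt(F)
sqrt(F) = sqrt(0.058) = 0.2408
T >= 1 - 0.2408
T >= 0.7592

0.7592


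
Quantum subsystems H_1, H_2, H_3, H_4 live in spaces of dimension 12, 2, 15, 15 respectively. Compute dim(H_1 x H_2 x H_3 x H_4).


dim(H_1 x H_2 x H_3 x H_4) = 12 * 2 * 15 * 15
= 24 * 15 * 15
= 360 * 15
= 5400

5400


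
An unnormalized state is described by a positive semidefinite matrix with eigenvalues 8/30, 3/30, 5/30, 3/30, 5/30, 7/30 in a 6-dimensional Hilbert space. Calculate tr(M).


tr(M) = sum of eigenvalues
= 8/30 + 3/30 + 5/30 + 3/30 + 5/30 + 7/30
= 31/30
= 1.0333

1.0333


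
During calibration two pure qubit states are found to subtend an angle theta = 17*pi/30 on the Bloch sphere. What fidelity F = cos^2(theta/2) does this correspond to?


For states separated by angle theta on Bloch sphere:
F = cos^2(theta/2)
theta = 17*pi/30 = 1.7802
theta/2 = 0.8901
cos(theta/2) = 0.6293
F = 0.3960

0.3960


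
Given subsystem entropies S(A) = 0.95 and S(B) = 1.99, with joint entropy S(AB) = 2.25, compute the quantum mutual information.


I(A:B) = S(A) + S(B) - S(AB)
= 0.95 + 1.99 - 2.25
= 0.6900

0.6900


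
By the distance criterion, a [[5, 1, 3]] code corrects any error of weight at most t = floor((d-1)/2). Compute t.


Code parameters: [[5, 1, 3]], distance d = 3.
Number of correctable errors = floor((d-1)/2)
= floor((3 - 1)/2)
= floor(2/2)
= 1

1


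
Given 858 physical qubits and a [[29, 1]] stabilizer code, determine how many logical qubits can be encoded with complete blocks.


Each code block uses 29 physical qubits for 1 logical qubit(s).
Number of complete blocks = floor(858 / 29) = 29
Logical qubits = 29 * 1
= 29

29


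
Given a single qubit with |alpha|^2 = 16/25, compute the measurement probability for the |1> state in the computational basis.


|alpha|^2 = 16/25 = 0.6400
|beta|^2 = 1 - 16/25 = 9/25 = 0.3600
P(|1>) = |beta|^2 = 0.3600

0.3600


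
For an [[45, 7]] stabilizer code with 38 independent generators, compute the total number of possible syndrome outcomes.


Each stabilizer generator gives a binary (+1 or -1) measurement outcome.
With 38 independent generators:
Total syndromes = 2^38
= 274877906944

274877906944


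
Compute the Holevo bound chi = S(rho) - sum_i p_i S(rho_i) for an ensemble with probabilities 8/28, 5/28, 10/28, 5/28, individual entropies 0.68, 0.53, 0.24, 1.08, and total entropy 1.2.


chi = S(rho) - sum_i p_i * S(rho_i)
Weighted entropy = 8/28 * 0.68 + 5/28 * 0.53 + 10/28 * 0.24 + 5/28 * 1.08
= 0.5675
chi = 1.2 - 0.5675
= 0.6325

0.6325


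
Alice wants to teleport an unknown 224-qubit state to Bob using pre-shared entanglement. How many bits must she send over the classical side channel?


Quantum teleportation requires 2 classical bits per qubit teleported.
224 qubit(s) -> 2 * 224 = 448 classical bits

448


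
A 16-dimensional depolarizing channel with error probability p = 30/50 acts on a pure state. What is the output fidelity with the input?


F = (1-p) + p/d
= (1 - 0.6000) + 0.6000/16
= 0.4000 + 0.0375
= 0.4375

0.4375


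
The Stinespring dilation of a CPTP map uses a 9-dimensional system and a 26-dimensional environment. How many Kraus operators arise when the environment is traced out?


Tracing out the environment in an orthonormal basis {|i>_E} gives Kraus operators K_i = <i|_E U |0>_E.
Number of Kraus operators = dim(H_env) = d_env
= 26

26


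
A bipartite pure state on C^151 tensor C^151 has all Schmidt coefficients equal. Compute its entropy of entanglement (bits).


For a maximally entangled state in d x d:
S = log2(d) = log2(151)
= 7.2384

7.2384


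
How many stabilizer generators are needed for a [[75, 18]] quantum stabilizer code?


For an [[n,k]] stabilizer code:
Number of stabilizer generators = n - k
= 75 - 18
= 57

57


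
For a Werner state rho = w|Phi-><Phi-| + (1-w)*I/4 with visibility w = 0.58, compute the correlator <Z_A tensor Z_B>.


|Phi-> = (|00> - |11>)/sqrt(2)
For the pure Bell state, <Z_A Z_B> = +1 (Bell-state Pauli correlator).
The maximally-mixed part I/4 has tr(I/4 * P tensor P) = 0 for any traceless Pauli P.
So <Z_A Z_B>_rho = w * (+1) + (1 - w) * 0
= 0.58 * (+1)
= 0.5800

0.5800


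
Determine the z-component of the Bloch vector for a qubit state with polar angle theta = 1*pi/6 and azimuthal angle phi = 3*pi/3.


theta = 0.5236, phi = 3.1416
r_z = cos(theta) = 0.8660

0.8660


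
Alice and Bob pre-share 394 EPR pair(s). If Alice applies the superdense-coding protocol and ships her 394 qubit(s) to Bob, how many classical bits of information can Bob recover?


Superdense coding allows 2 classical bits per shared entangled pair.
394 pair(s) -> 2 * 394 = 788 classical bits

788


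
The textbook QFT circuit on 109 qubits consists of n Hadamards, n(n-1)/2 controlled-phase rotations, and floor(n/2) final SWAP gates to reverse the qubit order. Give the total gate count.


Hadamard gates: 109
Controlled rotations: n*(n-1)/2 = 109*108/2 = 5886
SWAP gates: floor(n/2) = floor(109/2) = 54
Total = 109 + 5886 + 54
= 6049

6049


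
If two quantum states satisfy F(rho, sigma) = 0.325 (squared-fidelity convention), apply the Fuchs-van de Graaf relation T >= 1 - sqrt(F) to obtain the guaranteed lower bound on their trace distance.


Fuchs-van de Graaf (squared-fidelity convention): 1 - sqrt(F) <= T <= sqrt(1 - F).
Lower bound: T >= 1 - sqrt(F)
sqrt(F) = sqrt(0.325) = 0.5701
T >= 1 - 0.5701
T >= 0.4299

0.4299


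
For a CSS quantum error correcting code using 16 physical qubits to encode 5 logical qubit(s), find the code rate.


Code rate R = k/n
= 5/16
= 0.3125

0.3125


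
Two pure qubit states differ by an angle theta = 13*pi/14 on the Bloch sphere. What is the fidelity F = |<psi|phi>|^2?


For states separated by angle theta on Bloch sphere:
F = cos^2(theta/2)
theta = 13*pi/14 = 2.9172
theta/2 = 1.4586
cos(theta/2) = 0.1120
F = 0.0125

0.0125


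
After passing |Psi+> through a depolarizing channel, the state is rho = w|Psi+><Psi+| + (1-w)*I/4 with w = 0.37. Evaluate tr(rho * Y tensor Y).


|Psi+> = (|01> + |10>)/sqrt(2)
For the pure Bell state, <Y_A Y_B> = +1 (Bell-state Pauli correlator).
The maximally-mixed part I/4 has tr(I/4 * P tensor P) = 0 for any traceless Pauli P.
So <Y_A Y_B>_rho = w * (+1) + (1 - w) * 0
= 0.37 * (+1)
= 0.3700

0.3700


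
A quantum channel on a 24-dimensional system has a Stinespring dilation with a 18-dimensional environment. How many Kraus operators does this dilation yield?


Tracing out the environment in an orthonormal basis {|i>_E} gives Kraus operators K_i = <i|_E U |0>_E.
Number of Kraus operators = dim(H_env) = d_env
= 18

18


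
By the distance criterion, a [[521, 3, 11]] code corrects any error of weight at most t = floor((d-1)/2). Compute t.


Code parameters: [[521, 3, 11]], distance d = 11.
Number of correctable errors = floor((d-1)/2)
= floor((11 - 1)/2)
= floor(10/2)
= 5

5


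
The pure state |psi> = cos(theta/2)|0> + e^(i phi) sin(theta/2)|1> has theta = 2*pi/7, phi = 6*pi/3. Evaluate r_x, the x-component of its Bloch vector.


theta = 0.8976, phi = 6.2832
r_x = sin(theta)*cos(phi) = 0.7818 * 1.0000
r_x = 0.7818

0.7818


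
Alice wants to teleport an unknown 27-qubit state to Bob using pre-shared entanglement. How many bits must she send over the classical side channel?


Quantum teleportation requires 2 classical bits per qubit teleported.
27 qubit(s) -> 2 * 27 = 54 classical bits

54


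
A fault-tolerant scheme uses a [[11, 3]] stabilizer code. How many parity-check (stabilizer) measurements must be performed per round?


For an [[n,k]] stabilizer code:
Number of stabilizer generators = n - k
= 11 - 3
= 8

8


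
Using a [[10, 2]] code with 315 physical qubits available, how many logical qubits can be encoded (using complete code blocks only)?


Each code block uses 10 physical qubits for 2 logical qubit(s).
Number of complete blocks = floor(315 / 10) = 31
Logical qubits = 31 * 2
= 62

62


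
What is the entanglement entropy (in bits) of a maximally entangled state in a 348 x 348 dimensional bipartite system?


For a maximally entangled state in d x d:
S = log2(d) = log2(348)
= 8.4429

8.4429


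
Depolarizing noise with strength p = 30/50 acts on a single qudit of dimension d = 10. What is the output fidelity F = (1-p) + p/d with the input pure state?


F = (1-p) + p/d
= (1 - 0.6000) + 0.6000/10
= 0.4000 + 0.0600
= 0.4600

0.4600


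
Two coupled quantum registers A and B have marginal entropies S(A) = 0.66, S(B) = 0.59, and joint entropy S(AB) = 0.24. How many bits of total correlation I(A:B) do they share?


I(A:B) = S(A) + S(B) - S(AB)
= 0.66 + 0.59 - 0.24
= 1.0100

1.0100
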